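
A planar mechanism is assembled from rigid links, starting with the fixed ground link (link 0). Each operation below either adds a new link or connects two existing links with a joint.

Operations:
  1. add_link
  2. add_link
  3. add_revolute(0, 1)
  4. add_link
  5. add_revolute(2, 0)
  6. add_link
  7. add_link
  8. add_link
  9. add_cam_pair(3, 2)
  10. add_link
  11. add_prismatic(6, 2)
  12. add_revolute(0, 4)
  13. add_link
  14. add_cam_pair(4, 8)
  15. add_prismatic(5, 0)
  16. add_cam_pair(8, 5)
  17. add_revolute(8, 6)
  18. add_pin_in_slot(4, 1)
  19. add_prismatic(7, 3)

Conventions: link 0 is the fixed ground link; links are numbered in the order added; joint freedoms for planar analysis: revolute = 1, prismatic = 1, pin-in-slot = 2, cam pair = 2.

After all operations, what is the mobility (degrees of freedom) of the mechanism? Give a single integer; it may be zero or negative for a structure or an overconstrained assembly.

link 0 = ground. State L|J1|J2 = 1|0|0
+link1  2|0|0
+link2  3|0|0
R(0,1) f=1→J1  3|1|0
+link3  4|1|0
R(2,0) f=1→J1  4|2|0
+link4  5|2|0
+link5  6|2|0
+link6  7|2|0
C(3,2) f=2→J2  7|2|1
+link7  8|2|1
P(6,2) f=1→J1  8|3|1
R(0,4) f=1→J1  8|4|1
+link8  9|4|1
C(4,8) f=2→J2  9|4|2
P(5,0) f=1→J1  9|5|2
C(8,5) f=2→J2  9|5|3
R(8,6) f=1→J1  9|6|3
PS(4,1) f=2→J2  9|6|4
P(7,3) f=1→J1  9|7|4
M = 3(9−1)−2·7−4 = 24−14−4 = 6

M = 6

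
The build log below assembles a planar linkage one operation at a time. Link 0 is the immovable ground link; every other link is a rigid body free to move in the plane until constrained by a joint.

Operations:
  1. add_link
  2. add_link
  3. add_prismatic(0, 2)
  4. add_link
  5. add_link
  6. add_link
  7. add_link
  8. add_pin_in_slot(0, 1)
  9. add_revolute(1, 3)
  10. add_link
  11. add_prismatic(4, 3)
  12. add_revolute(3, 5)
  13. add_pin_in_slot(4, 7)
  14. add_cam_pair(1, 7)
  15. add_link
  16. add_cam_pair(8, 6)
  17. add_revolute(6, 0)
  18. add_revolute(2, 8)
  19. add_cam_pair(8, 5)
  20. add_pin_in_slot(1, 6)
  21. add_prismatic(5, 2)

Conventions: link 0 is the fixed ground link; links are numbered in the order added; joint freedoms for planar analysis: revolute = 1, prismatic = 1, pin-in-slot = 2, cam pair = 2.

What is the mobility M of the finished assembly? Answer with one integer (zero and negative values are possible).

(L,J1,J2)=(1,0,0); link0 fixed
link1: (2,0,0)
link2: (3,0,0)
P 0-2 [J1]: (3,1,0)
link3: (4,1,0)
link4: (5,1,0)
link5: (6,1,0)
link6: (7,1,0)
PS 0-1 [J2]: (7,1,1)
R 1-3 [J1]: (7,2,1)
link7: (8,2,1)
P 4-3 [J1]: (8,3,1)
R 3-5 [J1]: (8,4,1)
PS 4-7 [J2]: (8,4,2)
C 1-7 [J2]: (8,4,3)
link8: (9,4,3)
C 8-6 [J2]: (9,4,4)
R 6-0 [J1]: (9,5,4)
R 2-8 [J1]: (9,6,4)
C 8-5 [J2]: (9,6,5)
PS 1-6 [J2]: (9,6,6)
P 5-2 [J1]: (9,7,6)
Grübler: 3·8 − 2·7 − 6 = 4

M = 4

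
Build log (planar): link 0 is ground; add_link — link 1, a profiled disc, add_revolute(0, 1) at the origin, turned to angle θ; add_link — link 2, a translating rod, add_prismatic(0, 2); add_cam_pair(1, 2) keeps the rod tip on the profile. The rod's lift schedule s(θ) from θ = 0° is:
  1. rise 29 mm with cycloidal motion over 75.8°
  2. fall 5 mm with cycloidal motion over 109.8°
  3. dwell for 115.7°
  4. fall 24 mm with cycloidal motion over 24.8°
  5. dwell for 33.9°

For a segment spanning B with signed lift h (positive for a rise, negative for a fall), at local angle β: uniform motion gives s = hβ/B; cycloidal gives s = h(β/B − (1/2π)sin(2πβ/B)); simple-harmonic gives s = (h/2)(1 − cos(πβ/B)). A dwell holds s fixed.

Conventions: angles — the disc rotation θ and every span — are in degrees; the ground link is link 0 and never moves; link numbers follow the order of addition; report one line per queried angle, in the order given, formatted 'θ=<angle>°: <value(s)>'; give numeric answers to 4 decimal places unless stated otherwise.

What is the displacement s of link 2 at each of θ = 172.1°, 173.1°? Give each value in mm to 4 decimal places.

seg 1 [0°–75.8°] cycloidal, h=29: full span → s += 29 → s = 29.0000
seg 2 [75.8°–185.6°] cycloidal, h=-5: θ=172.1° here. β=96.3, B=109.8. -5·(0.8770 − sin(2π·0.8770)/(2π)) = -4.9407 → s = 24.0593
seg 2 [75.8°–185.6°] cycloidal, h=-5: θ=173.1° here. β=97.3, B=109.8. -5·(0.8862 − sin(2π·0.8862)/(2π)) = -4.9527 → s = 24.0473

θ=172.1°: 24.0593
θ=173.1°: 24.0473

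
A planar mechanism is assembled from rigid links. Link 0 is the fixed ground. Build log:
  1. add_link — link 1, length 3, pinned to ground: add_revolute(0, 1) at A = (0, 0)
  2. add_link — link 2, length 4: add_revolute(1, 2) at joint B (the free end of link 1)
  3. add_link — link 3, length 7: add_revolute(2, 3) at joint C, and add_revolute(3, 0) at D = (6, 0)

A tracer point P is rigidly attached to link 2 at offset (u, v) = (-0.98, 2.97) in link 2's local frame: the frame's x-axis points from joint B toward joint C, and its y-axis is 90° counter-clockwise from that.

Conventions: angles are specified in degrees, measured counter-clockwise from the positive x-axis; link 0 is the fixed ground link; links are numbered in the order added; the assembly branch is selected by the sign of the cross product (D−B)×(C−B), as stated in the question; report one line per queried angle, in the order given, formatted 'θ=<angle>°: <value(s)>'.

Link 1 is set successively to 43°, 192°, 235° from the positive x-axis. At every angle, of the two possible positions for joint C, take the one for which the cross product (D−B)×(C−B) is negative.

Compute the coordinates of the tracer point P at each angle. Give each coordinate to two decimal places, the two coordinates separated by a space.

A=(0,0), D=(6.00,0)
θ=43°: B = A + 3.00·(cos43°, sin43°) = (2.1941, 2.0460)
θ=43°: |BD| = 4.3210
θ=43°: circle(B,4.00) ∩ circle(D,7.00): a=-1.6580, h=3.6402
θ=43°:   candidates: C₊=(2.4573,6.0373) cross=15.729; C₋=(-0.9899,-0.3752) cross=-15.729
θ=43°:   branch - wants cross < 0 → take C=(-0.9899,-0.3752) (cross=-15.729)
θ=43°: ex = (C−B)/|BC| = (-0.7960,-0.6053); ey = (0.6053,-0.7960)
θ=43°: P = B + -0.98·ex + 2.97·ey = (4.7719,0.2751)
θ=192°: B = A + 3.00·(cos192°, sin192°) = (-2.9344, -0.6237)
θ=192°: |BD| = 8.9562
θ=192°: circle(B,4.00) ∩ circle(D,7.00): a=2.6358, h=3.0088
θ=192°:   candidates: C₊=(-0.5146,2.5613) cross=26.947; C₋=(-0.0955,-3.4416) cross=-26.947
θ=192°:   branch - wants cross < 0 → take C=(-0.0955,-3.4416) (cross=-26.947)
θ=192°: ex = (C−B)/|BC| = (0.7097,-0.7045); ey = (0.7045,0.7097)
θ=192°: P = B + -0.98·ex + 2.97·ey = (-1.5377,2.1746)
θ=235°: B = A + 3.00·(cos235°, sin235°) = (-1.7207, -2.4575)
θ=235°: |BD| = 8.1024
θ=235°: circle(B,4.00) ∩ circle(D,7.00): a=2.0148, h=3.4555
θ=235°:   candidates: C₊=(-0.8489,1.4464) cross=27.998; C₋=(1.2472,-5.1391) cross=-27.998
θ=235°:   branch - wants cross < 0 → take C=(1.2472,-5.1391) (cross=-27.998)
θ=235°: ex = (C−B)/|BC| = (0.7420,-0.6704); ey = (0.6704,0.7420)
θ=235°: P = B + -0.98·ex + 2.97·ey = (-0.4567,0.4032)

θ=43°: 4.77 0.28
θ=192°: -1.54 2.17
θ=235°: -0.46 0.40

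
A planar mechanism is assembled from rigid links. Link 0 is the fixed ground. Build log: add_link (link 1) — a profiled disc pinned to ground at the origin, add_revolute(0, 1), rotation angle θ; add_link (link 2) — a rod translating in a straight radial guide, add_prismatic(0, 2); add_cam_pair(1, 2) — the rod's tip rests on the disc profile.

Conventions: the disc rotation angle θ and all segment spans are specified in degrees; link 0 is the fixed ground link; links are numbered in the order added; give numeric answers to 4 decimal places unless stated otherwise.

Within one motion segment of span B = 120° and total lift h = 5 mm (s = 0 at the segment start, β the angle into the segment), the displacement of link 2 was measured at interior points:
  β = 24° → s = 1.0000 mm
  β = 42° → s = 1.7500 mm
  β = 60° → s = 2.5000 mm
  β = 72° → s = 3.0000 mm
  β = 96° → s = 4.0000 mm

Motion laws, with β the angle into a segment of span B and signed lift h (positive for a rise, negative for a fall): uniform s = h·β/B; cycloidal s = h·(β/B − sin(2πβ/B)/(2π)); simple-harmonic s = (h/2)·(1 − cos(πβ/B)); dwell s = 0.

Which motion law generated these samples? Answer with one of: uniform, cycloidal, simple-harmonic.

candidates at β/B = r: uniform s = h·r (linear in β); cycloidal s = h·(r − sin(2πr)/(2π)); simple-harmonic s = (h/2)(1 − cos(πr))
β=24°: printed 1.0000 | uniform 1.0000, cycloidal 0.2432, simple-harmonic 0.4775
β=42°: printed 1.7500 | uniform 1.7500, cycloidal 1.1062, simple-harmonic 1.3650
β=60°: printed 2.5000 | uniform 2.5000, cycloidal 2.5000, simple-harmonic 2.5000
β=72°: printed 3.0000 | uniform 3.0000, cycloidal 3.4677, simple-harmonic 3.2725
β=96°: printed 4.0000 | uniform 4.0000, cycloidal 4.7568, simple-harmonic 4.5225
only one law matches every sample → uniform

uniform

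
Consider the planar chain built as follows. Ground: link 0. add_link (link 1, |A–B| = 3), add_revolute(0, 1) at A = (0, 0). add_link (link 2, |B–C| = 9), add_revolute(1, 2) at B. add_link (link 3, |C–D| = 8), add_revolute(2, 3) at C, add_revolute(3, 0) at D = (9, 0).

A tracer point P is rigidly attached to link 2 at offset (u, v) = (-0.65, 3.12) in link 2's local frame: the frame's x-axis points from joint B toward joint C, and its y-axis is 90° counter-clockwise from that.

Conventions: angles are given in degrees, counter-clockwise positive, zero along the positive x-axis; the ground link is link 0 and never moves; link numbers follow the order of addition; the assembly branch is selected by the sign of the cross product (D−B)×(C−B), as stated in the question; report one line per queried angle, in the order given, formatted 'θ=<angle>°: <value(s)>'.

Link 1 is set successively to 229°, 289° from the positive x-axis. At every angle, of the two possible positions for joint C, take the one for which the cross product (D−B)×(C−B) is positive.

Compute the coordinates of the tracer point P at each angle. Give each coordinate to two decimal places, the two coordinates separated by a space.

A=(0,0), D=(9.00,0)
θ=229°: B = A + 3.00·(cos229°, sin229°) = (-1.9682, -2.2641)
θ=229°: |BD| = 11.1994
θ=229°: circle(B,9.00) ∩ circle(D,8.00): a=6.3587, h=6.3692
θ=229°:   candidates: C₊=(2.9716,5.2591) cross=71.332; C₋=(5.5468,-7.2163) cross=-71.332
θ=229°:   branch + wants cross > 0 → take C=(2.9716,5.2591) (cross=71.332)
θ=229°: ex = (C−B)/|BC| = (0.5489,0.8359); ey = (-0.8359,0.5489)
θ=229°: P = B + -0.65·ex + 3.12·ey = (-4.9330,-1.0950)
θ=289°: B = A + 3.00·(cos289°, sin289°) = (0.9767, -2.8366)
θ=289°: |BD| = 8.5100
θ=289°: circle(B,9.00) ∩ circle(D,8.00): a=5.2538, h=7.3074
θ=289°:   candidates: C₊=(3.4944,5.8041) cross=62.185; C₋=(8.3658,-7.9748) cross=-62.185
θ=289°:   branch + wants cross > 0 → take C=(3.4944,5.8041) (cross=62.185)
θ=289°: ex = (C−B)/|BC| = (0.2797,0.9601); ey = (-0.9601,0.2797)
θ=289°: P = B + -0.65·ex + 3.12·ey = (-2.2006,-2.5878)

θ=229°: -4.93 -1.10
θ=289°: -2.20 -2.59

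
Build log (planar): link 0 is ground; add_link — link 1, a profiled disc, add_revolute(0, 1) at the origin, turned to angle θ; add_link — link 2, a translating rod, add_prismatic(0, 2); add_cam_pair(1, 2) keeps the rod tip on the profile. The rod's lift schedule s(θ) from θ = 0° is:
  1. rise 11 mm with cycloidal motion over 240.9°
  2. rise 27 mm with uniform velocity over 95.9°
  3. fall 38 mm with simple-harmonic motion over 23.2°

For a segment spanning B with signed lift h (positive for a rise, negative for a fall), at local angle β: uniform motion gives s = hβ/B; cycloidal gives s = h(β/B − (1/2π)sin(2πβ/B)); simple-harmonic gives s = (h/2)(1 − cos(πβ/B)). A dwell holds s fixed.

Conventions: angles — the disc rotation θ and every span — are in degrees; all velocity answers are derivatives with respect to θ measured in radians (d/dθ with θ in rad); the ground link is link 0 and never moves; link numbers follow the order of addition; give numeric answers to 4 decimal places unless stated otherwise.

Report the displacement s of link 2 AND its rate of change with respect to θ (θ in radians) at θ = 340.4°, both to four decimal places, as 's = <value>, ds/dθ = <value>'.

seg 1 [0°–240.9°] cycloidal, h=11: full span → s += 11 → s = 11.0000
seg 2 [240.9°–336.8°] uniform, h=27: full span → s += 27 → s = 38.0000
seg 3 [336.8°–360°] simple-harmonic, h=-38: θ=340.4° here. β=3.6, B=23.2. -38/2·(1 − cos(π·0.1552)) = -2.2133 → s = 35.7867
velocity in seg [336.8°–360°] (simple-harmonic), θ in radians: β = 3.6° = 0.0628 rad, B = 23.2° = 0.4049 rad; ds/dθ = (πh/(2B)) sin(πβ/B) = (π·(-38)/(2·0.4049)) sin(π·0.1552) = -69.049865 mm/rad

s = 35.7867, ds/dθ = -69.0499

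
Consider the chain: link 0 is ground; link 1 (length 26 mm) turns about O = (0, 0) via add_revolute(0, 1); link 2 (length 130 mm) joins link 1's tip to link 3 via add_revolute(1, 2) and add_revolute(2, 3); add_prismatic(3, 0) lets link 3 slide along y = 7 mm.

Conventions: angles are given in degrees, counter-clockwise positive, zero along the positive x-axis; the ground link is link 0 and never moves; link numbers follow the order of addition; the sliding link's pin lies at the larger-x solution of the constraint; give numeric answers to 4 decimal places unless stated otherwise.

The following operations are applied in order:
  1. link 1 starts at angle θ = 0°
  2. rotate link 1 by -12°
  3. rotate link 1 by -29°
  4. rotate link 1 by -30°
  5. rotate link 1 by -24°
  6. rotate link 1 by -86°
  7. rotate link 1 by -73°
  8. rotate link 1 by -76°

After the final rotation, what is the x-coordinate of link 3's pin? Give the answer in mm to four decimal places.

geometry: r = 26 mm, L = 130 mm, e = 7 mm; θ starts at 0°
rotate link 1 by -12°: θ ← 0° -12° = -12°
rotate link 1 by -29°: θ ← -12° -29° = -41°
rotate link 1 by -30°: θ ← -41° -30° = -71°
rotate link 1 by -24°: θ ← -71° -24° = -95°
rotate link 1 by -86°: θ ← -95° -86° = -181°
rotate link 1 by -73°: θ ← -181° -73° = -254°
rotate link 1 by -76°: θ ← -254° -76° = -330°
crank pin P = (r cos θ, r sin θ) = (22.516660, 13.000000)
h = r sin θ − e = 13.000000 − 7 = 6.000000
x = r cos θ + √(L² − h²) = 22.516660 + 129.861465 = 152.378125

152.3781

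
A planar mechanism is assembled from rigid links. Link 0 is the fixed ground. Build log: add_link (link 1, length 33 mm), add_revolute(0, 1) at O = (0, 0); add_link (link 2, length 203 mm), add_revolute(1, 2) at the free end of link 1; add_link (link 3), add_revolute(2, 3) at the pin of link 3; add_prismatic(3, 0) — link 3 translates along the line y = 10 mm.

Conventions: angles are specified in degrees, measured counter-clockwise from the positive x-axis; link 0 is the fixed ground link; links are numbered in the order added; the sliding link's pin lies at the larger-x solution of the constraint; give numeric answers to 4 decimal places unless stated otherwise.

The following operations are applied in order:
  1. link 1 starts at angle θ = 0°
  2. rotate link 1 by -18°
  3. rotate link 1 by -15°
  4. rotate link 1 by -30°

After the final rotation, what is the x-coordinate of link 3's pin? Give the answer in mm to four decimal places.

geometry: r = 33 mm, L = 203 mm, e = 10 mm; θ starts at 0°
rotate link 1 by -18°: θ ← 0° -18° = -18°
rotate link 1 by -15°: θ ← -18° -15° = -33°
rotate link 1 by -30°: θ ← -33° -30° = -63°
crank pin P = (r cos θ, r sin θ) = (14.981686, -29.403215)
h = r sin θ − e = -29.403215 − 10 = -39.403215
x = r cos θ + √(L² − h²) = 14.981686 + 199.139114 = 214.120800

214.1208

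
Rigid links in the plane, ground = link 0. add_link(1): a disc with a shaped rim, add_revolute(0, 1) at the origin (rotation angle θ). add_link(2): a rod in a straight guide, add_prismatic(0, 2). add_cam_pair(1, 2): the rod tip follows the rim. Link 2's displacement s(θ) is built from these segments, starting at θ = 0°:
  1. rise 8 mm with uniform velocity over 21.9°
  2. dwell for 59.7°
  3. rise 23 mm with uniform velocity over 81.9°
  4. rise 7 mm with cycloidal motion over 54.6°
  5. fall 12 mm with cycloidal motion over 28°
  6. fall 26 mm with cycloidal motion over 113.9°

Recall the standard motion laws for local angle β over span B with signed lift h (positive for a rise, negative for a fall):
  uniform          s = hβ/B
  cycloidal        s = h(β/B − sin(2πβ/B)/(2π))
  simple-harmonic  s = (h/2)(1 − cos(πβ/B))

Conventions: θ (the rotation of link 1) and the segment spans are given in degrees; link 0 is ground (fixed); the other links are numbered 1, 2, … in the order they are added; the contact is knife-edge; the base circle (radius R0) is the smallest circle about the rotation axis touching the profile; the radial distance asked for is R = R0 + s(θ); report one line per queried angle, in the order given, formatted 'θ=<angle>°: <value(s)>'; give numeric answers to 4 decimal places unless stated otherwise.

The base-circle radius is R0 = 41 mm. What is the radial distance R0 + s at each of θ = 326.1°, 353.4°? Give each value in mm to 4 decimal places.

segment 1 (0° to 21.9°, uniform, h = 8) is passed completely: s = 0.0000 + (8) = 8.0000
segment 2 (21.9° to 81.6°, dwell): s unchanged at 8.0000
segment 3 (81.6° to 163.5°, uniform, h = 23) is passed completely: s = 8.0000 + (23) = 31.0000
segment 4 (163.5° to 218.1°, cycloidal, h = 7) is passed completely: s = 31.0000 + (7) = 38.0000
segment 5 (218.1° to 246.1°, cycloidal, h = -12) is passed completely: s = 38.0000 + (-12) = 26.0000
θ = 326.1° falls in segment 6 (246.1° to 360°, cycloidal, h = -26): β = 326.1 − 246.1 = 80°, B = 113.9°; Δs = -26·(0.7024 − sin(2π·0.7024)/(2π)) = -22.2157; s = 26.0000 − 22.2157 = 3.7843
θ = 353.4° falls in segment 6 (246.1° to 360°, cycloidal, h = -26): β = 353.4 − 246.1 = 107.3°, B = 113.9°; Δs = -26·(0.9421 − sin(2π·0.9421)/(2π)) = -25.9669; s = 26.0000 − 25.9669 = 0.0331
θ=326.1°: R = R0 + s = 41 + 3.7843 = 44.7843
θ=353.4°: R = R0 + s = 41 + 0.0331 = 41.0331

θ=326.1°: 44.7843
θ=353.4°: 41.0331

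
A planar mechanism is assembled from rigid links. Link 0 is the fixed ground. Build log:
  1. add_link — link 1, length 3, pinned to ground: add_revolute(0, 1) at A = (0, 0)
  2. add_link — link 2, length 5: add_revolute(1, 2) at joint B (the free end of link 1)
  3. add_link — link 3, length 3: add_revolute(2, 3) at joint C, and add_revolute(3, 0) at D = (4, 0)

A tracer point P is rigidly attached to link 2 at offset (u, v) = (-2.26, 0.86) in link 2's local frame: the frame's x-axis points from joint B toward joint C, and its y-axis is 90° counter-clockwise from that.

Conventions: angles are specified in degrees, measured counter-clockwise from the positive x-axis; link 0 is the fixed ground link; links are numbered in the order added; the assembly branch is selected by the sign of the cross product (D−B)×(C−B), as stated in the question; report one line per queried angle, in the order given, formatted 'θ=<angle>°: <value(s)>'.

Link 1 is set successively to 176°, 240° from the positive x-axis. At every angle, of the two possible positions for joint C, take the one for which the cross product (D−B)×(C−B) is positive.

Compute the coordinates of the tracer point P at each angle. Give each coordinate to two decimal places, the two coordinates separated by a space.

A=(0,0), D=(4.00,0)
θ=176°: B = A + 3.00·(cos176°, sin176°) = (-2.9927, 0.2093)
θ=176°: |BD| = 6.9958
θ=176°: circle(B,5.00) ∩ circle(D,3.00): a=4.6415, h=1.8593
θ=176°:   candidates: C₊=(1.7023,1.9289) cross=13.007; C₋=(1.5911,-1.7880) cross=-13.007
θ=176°:   branch + wants cross > 0 → take C=(1.7023,1.9289) (cross=13.007)
θ=176°: ex = (C−B)/|BC| = (0.9390,0.3439); ey = (-0.3439,0.9390)
θ=176°: P = B + -2.26·ex + 0.86·ey = (-5.4106,0.2395)
θ=240°: B = A + 3.00·(cos240°, sin240°) = (-1.5000, -2.5981)
θ=240°: |BD| = 6.0828
θ=240°: circle(B,5.00) ∩ circle(D,3.00): a=4.3566, h=2.4536
θ=240°:   candidates: C₊=(1.3912,1.4813) cross=14.925; C₋=(3.4872,-2.9558) cross=-14.925
θ=240°:   branch + wants cross > 0 → take C=(1.3912,1.4813) (cross=14.925)
θ=240°: ex = (C−B)/|BC| = (0.5782,0.8159); ey = (-0.8159,0.5782)
θ=240°: P = B + -2.26·ex + 0.86·ey = (-3.5085,-3.9447)

θ=176°: -5.41 0.24
θ=240°: -3.51 -3.94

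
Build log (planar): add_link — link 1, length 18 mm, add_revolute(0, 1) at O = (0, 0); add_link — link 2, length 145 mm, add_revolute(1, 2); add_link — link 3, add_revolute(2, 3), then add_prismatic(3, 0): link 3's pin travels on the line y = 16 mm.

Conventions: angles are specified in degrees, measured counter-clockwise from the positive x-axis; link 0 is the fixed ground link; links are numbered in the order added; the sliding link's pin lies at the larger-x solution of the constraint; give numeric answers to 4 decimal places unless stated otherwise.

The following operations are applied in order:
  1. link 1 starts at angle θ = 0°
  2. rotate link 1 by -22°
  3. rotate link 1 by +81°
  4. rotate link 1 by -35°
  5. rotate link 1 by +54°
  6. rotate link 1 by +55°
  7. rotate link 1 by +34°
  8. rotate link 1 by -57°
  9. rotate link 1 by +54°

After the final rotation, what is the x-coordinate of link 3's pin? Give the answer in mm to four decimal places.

geometry: r = 18 mm, L = 145 mm, e = 16 mm; θ starts at 0°
rotate link 1 by -22°: θ ← 0° -22° = -22°
rotate link 1 by +81°: θ ← -22° +81° = 59°
rotate link 1 by -35°: θ ← 59° -35° = 24°
rotate link 1 by +54°: θ ← 24° +54° = 78°
rotate link 1 by +55°: θ ← 78° +55° = 133°
rotate link 1 by +34°: θ ← 133° +34° = 167°
rotate link 1 by -57°: θ ← 167° -57° = 110°
rotate link 1 by +54°: θ ← 110° +54° = 164°
crank pin P = (r cos θ, r sin θ) = (-17.302711, 4.961472)
h = r sin θ − e = 4.961472 − 16 = -11.038528
x = r cos θ + √(L² − h²) = -17.302711 + 144.579220 = 127.276510

127.2765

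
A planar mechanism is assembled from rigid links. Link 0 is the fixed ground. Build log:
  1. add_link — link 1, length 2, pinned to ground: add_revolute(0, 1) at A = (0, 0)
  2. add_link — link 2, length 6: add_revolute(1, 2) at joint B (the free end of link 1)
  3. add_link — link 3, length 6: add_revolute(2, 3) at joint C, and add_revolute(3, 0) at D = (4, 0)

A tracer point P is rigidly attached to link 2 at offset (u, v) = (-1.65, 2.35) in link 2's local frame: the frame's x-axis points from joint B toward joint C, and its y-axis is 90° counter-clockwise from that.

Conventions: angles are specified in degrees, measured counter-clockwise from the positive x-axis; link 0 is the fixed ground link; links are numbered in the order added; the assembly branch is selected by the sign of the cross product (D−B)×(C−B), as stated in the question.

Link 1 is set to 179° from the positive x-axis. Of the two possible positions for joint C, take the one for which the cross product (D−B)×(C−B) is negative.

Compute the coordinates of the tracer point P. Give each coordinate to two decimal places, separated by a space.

A=(0,0), D=(4.00,0)
B = A + 2.00·(cos179°, sin179°) = (-1.9997, 0.0349)
|BD| = 5.9998
circle(B,6.00) ∩ circle(D,6.00): a=2.9999, h=5.1962
  candidates: C₊=(1.0304,5.2136) cross=31.176; C₋=(0.9699,-5.1787) cross=-31.176
  branch - wants cross < 0 → take C=(0.9699,-5.1787) (cross=-31.176)
ex = (C−B)/|BC| = (0.4949,-0.8689); ey = (0.8689,0.4949)
P = B + -1.65·ex + 2.35·ey = (-0.7744,2.6317)

-0.77 2.63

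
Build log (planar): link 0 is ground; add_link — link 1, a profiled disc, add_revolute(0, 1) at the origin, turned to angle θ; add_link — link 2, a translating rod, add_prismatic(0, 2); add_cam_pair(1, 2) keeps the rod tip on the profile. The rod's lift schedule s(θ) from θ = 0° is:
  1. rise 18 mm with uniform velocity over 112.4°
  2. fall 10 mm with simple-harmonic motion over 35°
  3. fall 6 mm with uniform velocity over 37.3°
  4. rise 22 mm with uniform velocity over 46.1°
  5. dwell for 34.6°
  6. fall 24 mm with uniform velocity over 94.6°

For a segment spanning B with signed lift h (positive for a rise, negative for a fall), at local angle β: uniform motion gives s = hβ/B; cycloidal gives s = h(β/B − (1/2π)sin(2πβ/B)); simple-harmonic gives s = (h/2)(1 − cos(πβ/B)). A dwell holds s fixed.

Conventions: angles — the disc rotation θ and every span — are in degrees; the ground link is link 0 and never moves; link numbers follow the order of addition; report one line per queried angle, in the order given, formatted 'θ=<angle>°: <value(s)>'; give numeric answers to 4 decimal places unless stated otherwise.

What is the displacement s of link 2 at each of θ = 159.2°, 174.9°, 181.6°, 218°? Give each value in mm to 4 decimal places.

seg 1 [0°–112.4°] uniform, h=18: full span → s += 18 → s = 18.0000
seg 2 [112.4°–147.4°] simple-harmonic, h=-10: full span → s += -10 → s = 8.0000
seg 3 [147.4°–184.7°] uniform, h=-6: θ=159.2° here. β=11.8, B=37.3. -6·11.8/37.3 = -1.8981 → s = 6.1019
seg 3 [147.4°–184.7°] uniform, h=-6: θ=174.9° here. β=27.5, B=37.3. -6·27.5/37.3 = -4.4236 → s = 3.5764
seg 3 [147.4°–184.7°] uniform, h=-6: θ=181.6° here. β=34.2, B=37.3. -6·34.2/37.3 = -5.5013 → s = 2.4987
seg 3 [147.4°–184.7°] uniform, h=-6: full span → s += -6 → s = 2.0000
seg 4 [184.7°–230.8°] uniform, h=22: θ=218° here. β=33.3, B=46.1. 22·33.3/46.1 = 15.8915 → s = 17.8915

θ=159.2°: 6.1019
θ=174.9°: 3.5764
θ=181.6°: 2.4987
θ=218°: 17.8915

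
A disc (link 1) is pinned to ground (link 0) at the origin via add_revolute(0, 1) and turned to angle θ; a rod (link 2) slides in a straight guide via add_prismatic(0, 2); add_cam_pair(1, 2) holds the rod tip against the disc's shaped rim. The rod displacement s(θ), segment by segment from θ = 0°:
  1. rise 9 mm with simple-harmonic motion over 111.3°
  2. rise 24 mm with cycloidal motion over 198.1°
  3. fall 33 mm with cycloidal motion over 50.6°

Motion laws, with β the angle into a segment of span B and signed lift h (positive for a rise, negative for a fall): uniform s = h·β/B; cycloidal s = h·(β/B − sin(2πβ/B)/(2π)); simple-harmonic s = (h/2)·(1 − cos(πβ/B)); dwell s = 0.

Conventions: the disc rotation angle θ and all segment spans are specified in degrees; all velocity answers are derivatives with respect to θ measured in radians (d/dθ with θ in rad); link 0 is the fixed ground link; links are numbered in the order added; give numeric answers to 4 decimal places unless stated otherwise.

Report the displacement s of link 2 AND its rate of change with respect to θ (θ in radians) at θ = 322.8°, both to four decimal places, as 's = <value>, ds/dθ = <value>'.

segment 1 (0° to 111.3°, simple-harmonic, h = 9) is passed completely: s = 0.0000 + (9) = 9.0000
segment 2 (111.3° to 309.4°, cycloidal, h = 24) is passed completely: s = 9.0000 + (24) = 33.0000
θ = 322.8° falls in segment 3 (309.4° to 360°, cycloidal, h = -33): β = 322.8 − 309.4 = 13.4°, B = 50.6°; Δs = -33·(0.2648 − sin(2π·0.2648)/(2π)) = -3.5098; s = 33.0000 − 3.5098 = 29.4902
velocity in seg [309.4°–360°] (cycloidal), θ in radians: β = 13.4° = 0.2339 rad, B = 50.6° = 0.8831 rad; ds/dθ = (h/B)(1 − cos(2πβ/B)) = ((-33)/0.8831)(1 − cos(2π·0.2648)) = -40.841764 mm/rad

s = 29.4902, ds/dθ = -40.8418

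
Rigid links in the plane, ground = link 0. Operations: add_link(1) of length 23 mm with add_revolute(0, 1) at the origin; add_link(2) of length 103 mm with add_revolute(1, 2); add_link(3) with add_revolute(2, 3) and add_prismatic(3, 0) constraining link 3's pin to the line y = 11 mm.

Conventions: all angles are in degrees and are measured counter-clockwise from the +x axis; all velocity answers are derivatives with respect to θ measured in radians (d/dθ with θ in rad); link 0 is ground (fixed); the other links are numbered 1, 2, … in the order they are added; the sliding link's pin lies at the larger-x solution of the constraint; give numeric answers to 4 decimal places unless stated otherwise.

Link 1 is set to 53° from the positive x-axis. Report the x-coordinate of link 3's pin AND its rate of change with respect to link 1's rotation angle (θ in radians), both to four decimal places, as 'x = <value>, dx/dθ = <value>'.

geometry: r = 23 mm, L = 103 mm, e = 11 mm
crank pin P = (r cos θ, r sin θ) = (13.841746, 18.368617)
h = r sin θ − e = 18.368617 − 11 = 7.368617
x = r cos θ + √(L² − h²) = 13.841746 + 102.736087 = 116.577832
dx/dθ = −r sin θ − h·r cos θ/√(L² − h²) (θ in radians; h = 7.368617) = -19.361399

x = 116.5778, dx/dθ = -19.3614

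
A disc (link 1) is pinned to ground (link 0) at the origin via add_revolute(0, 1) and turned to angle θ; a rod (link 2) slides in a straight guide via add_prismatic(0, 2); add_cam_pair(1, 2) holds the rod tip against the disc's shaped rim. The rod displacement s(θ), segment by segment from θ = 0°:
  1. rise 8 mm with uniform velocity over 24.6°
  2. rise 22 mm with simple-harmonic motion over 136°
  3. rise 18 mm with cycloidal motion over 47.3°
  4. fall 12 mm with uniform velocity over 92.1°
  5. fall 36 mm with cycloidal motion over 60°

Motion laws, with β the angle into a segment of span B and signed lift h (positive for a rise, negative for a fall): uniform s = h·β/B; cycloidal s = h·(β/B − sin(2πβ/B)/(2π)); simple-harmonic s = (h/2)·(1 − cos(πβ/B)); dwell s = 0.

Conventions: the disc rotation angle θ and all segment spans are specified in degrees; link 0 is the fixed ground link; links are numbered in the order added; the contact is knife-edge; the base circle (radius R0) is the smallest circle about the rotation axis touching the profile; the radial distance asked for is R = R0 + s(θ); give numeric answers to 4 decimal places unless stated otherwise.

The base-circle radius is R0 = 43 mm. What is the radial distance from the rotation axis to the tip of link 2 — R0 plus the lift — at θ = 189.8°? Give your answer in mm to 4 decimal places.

segment 1 (0° to 24.6°, uniform, h = 8) is passed completely: s = 0.0000 + (8) = 8.0000
segment 2 (24.6° to 160.6°, simple-harmonic, h = 22) is passed completely: s = 8.0000 + (22) = 30.0000
θ = 189.8° falls in segment 3 (160.6° to 207.9°, cycloidal, h = 18): β = 189.8 − 160.6 = 29.2°, B = 47.3°; Δs = 18·(0.6173 − sin(2π·0.6173)/(2π)) = 13.0379; s = 30.0000 + 13.0379 = 43.0379
R = R0 + s = 43 + 43.0379 = 86.0379

86.0379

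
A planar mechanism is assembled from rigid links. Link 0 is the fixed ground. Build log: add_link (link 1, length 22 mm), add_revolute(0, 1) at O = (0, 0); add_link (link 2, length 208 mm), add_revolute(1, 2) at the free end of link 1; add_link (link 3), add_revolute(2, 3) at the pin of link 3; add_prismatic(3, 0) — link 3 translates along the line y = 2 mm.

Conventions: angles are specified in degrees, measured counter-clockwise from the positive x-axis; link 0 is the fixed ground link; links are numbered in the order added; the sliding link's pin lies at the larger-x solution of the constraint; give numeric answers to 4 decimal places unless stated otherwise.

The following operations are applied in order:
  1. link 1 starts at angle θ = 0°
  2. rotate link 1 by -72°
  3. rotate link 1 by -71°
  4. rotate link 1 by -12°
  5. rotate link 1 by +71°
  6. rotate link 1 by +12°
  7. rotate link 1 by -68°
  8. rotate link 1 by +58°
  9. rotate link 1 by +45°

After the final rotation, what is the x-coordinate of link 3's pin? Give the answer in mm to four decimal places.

geometry: r = 22 mm, L = 208 mm, e = 2 mm; θ starts at 0°
rotate link 1 by -72°: θ ← 0° -72° = -72°
rotate link 1 by -71°: θ ← -72° -71° = -143°
rotate link 1 by -12°: θ ← -143° -12° = -155°
rotate link 1 by +71°: θ ← -155° +71° = -84°
rotate link 1 by +12°: θ ← -84° +12° = -72°
rotate link 1 by -68°: θ ← -72° -68° = -140°
rotate link 1 by +58°: θ ← -140° +58° = -82°
rotate link 1 by +45°: θ ← -82° +45° = -37°
crank pin P = (r cos θ, r sin θ) = (17.569981, -13.239931)
h = r sin θ − e = -13.239931 − 2 = -15.239931
x = r cos θ + √(L² − h²) = 17.569981 + 207.440942 = 225.010923

225.0109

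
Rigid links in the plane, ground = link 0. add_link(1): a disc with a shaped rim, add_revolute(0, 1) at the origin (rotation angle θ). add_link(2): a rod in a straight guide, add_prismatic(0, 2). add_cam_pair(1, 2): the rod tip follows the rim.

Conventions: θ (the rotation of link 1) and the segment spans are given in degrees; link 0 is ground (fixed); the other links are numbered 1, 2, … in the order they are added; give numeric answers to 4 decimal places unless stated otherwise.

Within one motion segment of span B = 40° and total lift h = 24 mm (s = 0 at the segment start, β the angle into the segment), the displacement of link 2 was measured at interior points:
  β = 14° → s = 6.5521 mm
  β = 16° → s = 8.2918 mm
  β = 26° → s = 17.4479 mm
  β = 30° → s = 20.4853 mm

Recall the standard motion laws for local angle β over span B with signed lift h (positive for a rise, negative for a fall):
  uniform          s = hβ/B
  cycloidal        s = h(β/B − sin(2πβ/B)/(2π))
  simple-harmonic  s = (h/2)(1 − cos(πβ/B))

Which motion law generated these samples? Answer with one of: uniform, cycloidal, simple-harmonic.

candidates at β/B = r: uniform s = h·r (linear in β); cycloidal s = h·(r − sin(2πr)/(2π)); simple-harmonic s = (h/2)(1 − cos(πr))
β=14°: printed 6.5521 | uniform 8.4000, cycloidal 5.3098, simple-harmonic 6.5521
β=16°: printed 8.2918 | uniform 9.6000, cycloidal 7.3548, simple-harmonic 8.2918
β=26°: printed 17.4479 | uniform 15.6000, cycloidal 18.6902, simple-harmonic 17.4479
β=30°: printed 20.4853 | uniform 18.0000, cycloidal 21.8197, simple-harmonic 20.4853
only one law matches every sample → simple-harmonic

simple-harmonic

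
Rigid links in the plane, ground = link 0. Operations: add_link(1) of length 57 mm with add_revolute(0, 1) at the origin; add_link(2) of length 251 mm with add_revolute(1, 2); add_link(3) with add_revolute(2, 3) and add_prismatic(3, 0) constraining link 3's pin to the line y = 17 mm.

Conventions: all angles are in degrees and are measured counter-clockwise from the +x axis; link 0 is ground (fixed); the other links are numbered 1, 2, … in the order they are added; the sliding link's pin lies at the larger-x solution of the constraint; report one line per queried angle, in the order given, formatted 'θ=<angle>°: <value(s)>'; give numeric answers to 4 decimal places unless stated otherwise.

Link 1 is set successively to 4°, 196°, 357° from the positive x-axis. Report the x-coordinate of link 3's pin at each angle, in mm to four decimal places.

geometry: r = 57 mm, L = 251 mm, e = 17 mm
θ=4°: crank pin P = (r cos θ, r sin θ) = (56.861151, 3.976119)
θ=4°: h = r sin θ − e = 3.976119 − 17 = -13.023881
θ=4°: x = r cos θ + √(L² − h²) = 56.861151 + 250.661881 = 307.523032
θ=196°: crank pin P = (r cos θ, r sin θ) = (-54.791917, -15.711329)
θ=196°: h = r sin θ − e = -15.711329 − 17 = -32.711329
θ=196°: x = r cos θ + √(L² − h²) = -54.791917 + 248.859336 = 194.067419
θ=357°: crank pin P = (r cos θ, r sin θ) = (56.921883, -2.983150)
θ=357°: h = r sin θ − e = -2.983150 − 17 = -19.983150
θ=357°: x = r cos θ + √(L² − h²) = 56.921883 + 250.203265 = 307.125148

θ=4°: 307.5230
θ=196°: 194.0674
θ=357°: 307.1251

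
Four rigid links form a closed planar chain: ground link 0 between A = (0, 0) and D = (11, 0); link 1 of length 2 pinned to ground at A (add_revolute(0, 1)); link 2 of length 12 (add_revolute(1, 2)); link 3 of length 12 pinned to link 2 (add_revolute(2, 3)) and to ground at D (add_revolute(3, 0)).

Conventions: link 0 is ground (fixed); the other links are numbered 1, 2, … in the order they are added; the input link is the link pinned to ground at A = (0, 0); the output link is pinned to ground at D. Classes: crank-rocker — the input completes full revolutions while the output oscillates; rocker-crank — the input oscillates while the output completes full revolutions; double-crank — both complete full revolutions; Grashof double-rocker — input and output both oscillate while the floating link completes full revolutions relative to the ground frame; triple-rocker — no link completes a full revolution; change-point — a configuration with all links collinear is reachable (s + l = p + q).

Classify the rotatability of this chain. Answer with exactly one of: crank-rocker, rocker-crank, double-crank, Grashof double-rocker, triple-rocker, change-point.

lengths: ground=11, input=2, coupler=12, output=12
sorted: s=2 (shortest), l=12 (longest), p+q=23
s + l = 14 vs p + q = 23
s + l < p + q (Grashof) with shortest = input link → crank-rocker

crank-rocker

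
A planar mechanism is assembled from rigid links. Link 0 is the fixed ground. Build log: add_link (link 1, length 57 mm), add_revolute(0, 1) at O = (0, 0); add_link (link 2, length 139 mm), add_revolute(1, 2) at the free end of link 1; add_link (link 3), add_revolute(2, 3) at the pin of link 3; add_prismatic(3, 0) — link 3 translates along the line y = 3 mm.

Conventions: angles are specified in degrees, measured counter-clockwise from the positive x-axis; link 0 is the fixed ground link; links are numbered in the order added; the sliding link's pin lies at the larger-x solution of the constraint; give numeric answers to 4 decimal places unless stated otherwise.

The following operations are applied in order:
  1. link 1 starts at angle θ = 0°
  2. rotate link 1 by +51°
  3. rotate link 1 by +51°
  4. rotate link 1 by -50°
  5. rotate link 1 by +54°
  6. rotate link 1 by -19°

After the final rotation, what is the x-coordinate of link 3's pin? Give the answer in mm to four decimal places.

geometry: r = 57 mm, L = 139 mm, e = 3 mm; θ starts at 0°
rotate link 1 by +51°: θ ← 0° +51° = 51°
rotate link 1 by +51°: θ ← 51° +51° = 102°
rotate link 1 by -50°: θ ← 102° -50° = 52°
rotate link 1 by +54°: θ ← 52° +54° = 106°
rotate link 1 by -19°: θ ← 106° -19° = 87°
crank pin P = (r cos θ, r sin θ) = (2.983150, 56.921883)
h = r sin θ − e = 56.921883 − 3 = 53.921883
x = r cos θ + √(L² − h²) = 2.983150 + 128.114911 = 131.098061

131.0981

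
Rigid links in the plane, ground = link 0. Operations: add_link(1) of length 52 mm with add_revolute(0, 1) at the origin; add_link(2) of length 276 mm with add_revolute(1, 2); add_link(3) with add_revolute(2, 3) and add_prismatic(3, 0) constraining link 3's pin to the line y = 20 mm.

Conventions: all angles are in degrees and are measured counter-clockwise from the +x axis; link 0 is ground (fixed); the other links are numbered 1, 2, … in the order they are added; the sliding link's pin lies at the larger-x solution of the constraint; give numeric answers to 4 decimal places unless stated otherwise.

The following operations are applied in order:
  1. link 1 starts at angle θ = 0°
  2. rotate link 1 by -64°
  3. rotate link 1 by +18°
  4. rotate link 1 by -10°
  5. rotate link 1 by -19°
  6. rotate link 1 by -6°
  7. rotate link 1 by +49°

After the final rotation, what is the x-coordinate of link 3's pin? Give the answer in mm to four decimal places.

geometry: r = 52 mm, L = 276 mm, e = 20 mm; θ starts at 0°
rotate link 1 by -64°: θ ← 0° -64° = -64°
rotate link 1 by +18°: θ ← -64° +18° = -46°
rotate link 1 by -10°: θ ← -46° -10° = -56°
rotate link 1 by -19°: θ ← -56° -19° = -75°
rotate link 1 by -6°: θ ← -75° -6° = -81°
rotate link 1 by +49°: θ ← -81° +49° = -32°
crank pin P = (r cos θ, r sin θ) = (44.098501, -27.555802)
h = r sin θ − e = -27.555802 − 20 = -47.555802
x = r cos θ + √(L² − h²) = 44.098501 + 271.872113 = 315.970614

315.9706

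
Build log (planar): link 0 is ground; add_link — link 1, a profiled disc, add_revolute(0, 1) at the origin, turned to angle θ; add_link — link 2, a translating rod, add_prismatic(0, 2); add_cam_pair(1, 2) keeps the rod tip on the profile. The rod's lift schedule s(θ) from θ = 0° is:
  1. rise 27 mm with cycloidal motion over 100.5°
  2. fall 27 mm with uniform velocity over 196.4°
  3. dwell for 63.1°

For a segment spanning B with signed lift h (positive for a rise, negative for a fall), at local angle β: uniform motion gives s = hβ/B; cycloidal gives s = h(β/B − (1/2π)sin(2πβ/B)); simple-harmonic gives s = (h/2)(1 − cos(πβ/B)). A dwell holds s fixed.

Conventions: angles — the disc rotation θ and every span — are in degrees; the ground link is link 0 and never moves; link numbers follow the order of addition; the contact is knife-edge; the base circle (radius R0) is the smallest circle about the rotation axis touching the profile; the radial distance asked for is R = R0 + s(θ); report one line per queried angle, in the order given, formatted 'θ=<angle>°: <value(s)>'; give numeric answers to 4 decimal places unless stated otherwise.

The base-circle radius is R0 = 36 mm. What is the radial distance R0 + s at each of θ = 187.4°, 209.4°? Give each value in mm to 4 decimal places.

seg 1 [0°–100.5°] cycloidal, h=27: full span → s += 27 → s = 27.0000
seg 2 [100.5°–296.9°] uniform, h=-27: θ=187.4° here. β=86.9, B=196.4. -27·86.9/196.4 = -11.9465 → s = 15.0535
seg 2 [100.5°–296.9°] uniform, h=-27: θ=209.4° here. β=108.9, B=196.4. -27·108.9/196.4 = -14.9710 → s = 12.0290
θ=187.4°: R = R0 + s = 36 + 15.0535 = 51.0535
θ=209.4°: R = R0 + s = 36 + 12.0290 = 48.0290

θ=187.4°: 51.0535
θ=209.4°: 48.0290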